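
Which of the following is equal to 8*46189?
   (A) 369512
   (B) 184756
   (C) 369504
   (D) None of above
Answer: A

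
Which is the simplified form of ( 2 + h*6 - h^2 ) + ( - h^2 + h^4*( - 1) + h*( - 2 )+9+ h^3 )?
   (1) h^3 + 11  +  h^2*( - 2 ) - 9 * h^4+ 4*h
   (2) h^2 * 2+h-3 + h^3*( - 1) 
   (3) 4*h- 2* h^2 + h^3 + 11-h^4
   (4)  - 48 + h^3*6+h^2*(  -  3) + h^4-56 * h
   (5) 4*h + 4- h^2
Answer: 3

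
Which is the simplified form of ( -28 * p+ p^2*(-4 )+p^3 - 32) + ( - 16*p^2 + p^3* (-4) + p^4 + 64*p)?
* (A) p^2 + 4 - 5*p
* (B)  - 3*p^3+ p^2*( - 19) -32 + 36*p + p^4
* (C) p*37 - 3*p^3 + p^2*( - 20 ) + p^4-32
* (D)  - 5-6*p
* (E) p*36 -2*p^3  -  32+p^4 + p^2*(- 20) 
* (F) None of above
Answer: F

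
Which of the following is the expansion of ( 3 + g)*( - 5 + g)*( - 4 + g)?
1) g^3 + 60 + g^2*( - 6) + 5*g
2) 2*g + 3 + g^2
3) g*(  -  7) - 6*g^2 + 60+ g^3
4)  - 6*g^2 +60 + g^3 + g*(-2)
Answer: 3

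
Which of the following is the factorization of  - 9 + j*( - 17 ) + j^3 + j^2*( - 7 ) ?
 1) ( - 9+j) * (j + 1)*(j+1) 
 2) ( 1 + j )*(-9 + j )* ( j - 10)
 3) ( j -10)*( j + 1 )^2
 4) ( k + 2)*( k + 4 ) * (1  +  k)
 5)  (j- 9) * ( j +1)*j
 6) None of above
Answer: 1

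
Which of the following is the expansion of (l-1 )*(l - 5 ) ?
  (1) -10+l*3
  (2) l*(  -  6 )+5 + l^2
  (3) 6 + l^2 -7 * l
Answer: 2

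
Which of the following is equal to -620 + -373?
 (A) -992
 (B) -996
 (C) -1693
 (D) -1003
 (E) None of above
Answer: E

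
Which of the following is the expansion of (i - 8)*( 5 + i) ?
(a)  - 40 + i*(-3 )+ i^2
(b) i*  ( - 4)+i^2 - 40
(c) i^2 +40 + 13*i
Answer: a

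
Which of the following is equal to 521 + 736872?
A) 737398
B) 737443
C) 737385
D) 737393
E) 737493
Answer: D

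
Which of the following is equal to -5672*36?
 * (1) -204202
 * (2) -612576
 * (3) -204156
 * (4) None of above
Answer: 4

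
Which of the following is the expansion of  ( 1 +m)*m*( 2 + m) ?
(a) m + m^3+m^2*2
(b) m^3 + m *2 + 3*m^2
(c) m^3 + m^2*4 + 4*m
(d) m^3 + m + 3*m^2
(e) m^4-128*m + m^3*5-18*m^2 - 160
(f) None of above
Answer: b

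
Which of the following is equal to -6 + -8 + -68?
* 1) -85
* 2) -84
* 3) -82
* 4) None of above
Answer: 3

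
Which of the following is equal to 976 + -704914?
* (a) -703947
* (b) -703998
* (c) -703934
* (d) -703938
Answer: d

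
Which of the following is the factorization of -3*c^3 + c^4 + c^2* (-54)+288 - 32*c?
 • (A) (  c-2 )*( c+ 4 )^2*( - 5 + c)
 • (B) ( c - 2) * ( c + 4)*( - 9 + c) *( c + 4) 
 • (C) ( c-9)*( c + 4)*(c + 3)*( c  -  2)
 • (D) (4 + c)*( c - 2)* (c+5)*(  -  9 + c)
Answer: B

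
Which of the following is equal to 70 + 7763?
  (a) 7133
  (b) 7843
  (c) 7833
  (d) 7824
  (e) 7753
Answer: c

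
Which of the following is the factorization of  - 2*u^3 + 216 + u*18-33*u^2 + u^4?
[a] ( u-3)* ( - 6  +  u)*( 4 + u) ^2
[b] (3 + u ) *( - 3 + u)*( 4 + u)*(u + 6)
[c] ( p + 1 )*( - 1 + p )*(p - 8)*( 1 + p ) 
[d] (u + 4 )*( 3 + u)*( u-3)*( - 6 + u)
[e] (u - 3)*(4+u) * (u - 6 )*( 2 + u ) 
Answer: d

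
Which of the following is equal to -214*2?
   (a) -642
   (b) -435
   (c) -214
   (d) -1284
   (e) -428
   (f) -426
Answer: e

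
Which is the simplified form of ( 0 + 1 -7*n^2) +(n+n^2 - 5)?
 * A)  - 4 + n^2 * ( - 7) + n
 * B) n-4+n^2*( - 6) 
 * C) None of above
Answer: B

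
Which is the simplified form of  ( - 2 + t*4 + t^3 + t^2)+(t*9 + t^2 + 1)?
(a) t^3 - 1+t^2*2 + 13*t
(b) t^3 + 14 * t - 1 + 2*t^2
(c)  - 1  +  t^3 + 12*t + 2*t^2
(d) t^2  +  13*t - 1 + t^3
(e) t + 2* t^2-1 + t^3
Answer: a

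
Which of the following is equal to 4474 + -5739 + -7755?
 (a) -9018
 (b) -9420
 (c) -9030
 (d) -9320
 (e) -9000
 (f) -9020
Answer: f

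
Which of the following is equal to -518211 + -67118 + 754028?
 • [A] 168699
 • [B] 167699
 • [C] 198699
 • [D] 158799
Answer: A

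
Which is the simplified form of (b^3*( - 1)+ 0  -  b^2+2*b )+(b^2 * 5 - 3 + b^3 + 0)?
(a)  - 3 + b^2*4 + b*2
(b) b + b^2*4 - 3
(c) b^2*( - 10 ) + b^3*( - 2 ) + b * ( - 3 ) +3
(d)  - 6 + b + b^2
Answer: a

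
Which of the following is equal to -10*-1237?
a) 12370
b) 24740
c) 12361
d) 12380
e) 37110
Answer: a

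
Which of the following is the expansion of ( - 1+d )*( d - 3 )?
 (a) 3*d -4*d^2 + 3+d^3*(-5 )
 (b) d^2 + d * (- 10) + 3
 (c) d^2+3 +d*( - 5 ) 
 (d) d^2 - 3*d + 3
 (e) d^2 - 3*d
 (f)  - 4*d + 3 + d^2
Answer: f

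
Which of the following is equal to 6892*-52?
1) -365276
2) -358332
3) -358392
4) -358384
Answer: 4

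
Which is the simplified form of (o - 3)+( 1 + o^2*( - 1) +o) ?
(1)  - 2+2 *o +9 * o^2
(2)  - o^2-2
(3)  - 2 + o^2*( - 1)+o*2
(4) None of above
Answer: 3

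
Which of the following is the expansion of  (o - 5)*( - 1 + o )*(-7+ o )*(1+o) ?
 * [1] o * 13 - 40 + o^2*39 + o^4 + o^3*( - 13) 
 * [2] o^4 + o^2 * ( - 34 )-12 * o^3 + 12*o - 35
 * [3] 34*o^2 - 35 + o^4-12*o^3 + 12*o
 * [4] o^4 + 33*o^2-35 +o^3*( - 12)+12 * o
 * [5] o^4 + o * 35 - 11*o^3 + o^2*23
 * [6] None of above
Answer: 3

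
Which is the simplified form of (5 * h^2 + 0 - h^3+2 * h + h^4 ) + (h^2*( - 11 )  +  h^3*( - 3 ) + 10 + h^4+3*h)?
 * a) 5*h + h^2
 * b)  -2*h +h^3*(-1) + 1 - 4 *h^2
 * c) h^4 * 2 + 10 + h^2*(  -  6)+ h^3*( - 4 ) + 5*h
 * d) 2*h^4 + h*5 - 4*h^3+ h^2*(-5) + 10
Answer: c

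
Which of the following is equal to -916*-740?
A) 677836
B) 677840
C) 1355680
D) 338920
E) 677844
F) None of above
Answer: B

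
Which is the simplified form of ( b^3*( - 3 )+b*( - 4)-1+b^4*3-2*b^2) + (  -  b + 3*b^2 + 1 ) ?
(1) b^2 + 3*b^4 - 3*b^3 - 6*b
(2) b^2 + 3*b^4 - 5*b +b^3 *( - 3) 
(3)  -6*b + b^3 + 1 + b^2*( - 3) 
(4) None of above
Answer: 2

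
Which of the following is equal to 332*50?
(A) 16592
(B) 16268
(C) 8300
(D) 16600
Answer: D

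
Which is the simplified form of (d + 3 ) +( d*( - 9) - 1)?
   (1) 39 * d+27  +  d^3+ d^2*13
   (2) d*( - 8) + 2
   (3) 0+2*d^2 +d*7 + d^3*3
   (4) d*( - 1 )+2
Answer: 2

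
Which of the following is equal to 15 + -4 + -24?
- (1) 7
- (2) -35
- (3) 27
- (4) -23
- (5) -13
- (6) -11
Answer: 5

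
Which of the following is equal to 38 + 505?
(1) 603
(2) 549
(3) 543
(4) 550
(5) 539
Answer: 3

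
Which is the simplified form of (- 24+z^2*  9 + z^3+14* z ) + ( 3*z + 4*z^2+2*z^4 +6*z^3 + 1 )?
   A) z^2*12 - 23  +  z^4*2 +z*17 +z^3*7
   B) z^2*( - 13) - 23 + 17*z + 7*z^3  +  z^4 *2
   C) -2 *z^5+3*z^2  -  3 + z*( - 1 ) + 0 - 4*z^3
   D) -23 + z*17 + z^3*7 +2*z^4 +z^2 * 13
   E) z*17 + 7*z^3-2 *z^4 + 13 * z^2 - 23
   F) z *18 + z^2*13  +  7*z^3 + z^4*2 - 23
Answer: D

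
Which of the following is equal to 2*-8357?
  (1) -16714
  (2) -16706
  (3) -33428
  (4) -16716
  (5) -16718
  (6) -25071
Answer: 1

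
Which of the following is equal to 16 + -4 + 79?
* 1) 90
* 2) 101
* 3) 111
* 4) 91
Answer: 4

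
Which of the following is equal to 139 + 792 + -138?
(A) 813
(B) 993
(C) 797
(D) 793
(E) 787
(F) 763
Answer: D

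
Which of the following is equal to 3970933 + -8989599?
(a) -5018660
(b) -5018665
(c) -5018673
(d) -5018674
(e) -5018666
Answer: e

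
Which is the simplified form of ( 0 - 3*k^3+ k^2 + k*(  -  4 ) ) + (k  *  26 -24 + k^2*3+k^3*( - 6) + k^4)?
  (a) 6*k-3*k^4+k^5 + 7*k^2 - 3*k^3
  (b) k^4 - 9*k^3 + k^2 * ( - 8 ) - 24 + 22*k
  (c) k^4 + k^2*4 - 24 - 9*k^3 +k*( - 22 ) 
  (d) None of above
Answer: d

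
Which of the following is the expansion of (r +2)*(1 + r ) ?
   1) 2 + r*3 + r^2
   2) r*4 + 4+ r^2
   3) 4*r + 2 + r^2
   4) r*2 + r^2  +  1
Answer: 1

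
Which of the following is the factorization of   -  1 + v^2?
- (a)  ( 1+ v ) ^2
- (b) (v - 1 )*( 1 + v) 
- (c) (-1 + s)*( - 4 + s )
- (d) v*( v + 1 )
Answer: b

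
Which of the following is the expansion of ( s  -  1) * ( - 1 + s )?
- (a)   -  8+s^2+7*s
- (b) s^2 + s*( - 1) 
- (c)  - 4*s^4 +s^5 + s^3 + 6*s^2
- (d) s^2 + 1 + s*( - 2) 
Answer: d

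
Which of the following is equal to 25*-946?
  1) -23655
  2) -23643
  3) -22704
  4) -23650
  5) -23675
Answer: 4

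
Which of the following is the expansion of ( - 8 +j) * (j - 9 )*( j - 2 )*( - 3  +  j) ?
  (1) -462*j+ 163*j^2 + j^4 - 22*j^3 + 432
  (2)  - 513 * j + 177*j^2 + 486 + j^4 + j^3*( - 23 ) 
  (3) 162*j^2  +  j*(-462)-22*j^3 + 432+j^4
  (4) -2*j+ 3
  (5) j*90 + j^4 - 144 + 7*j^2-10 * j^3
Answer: 1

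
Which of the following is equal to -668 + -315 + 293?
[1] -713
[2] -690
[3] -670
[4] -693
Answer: 2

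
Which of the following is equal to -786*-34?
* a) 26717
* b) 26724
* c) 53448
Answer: b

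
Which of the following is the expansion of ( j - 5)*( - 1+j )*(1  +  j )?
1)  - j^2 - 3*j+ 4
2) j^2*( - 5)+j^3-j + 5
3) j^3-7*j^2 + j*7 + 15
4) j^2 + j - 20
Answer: 2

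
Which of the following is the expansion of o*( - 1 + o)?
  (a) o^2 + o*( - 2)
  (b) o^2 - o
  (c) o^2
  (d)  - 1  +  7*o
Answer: b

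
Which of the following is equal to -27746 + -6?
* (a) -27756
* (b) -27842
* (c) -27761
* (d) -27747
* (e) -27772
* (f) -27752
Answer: f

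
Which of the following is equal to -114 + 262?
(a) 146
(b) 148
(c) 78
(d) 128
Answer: b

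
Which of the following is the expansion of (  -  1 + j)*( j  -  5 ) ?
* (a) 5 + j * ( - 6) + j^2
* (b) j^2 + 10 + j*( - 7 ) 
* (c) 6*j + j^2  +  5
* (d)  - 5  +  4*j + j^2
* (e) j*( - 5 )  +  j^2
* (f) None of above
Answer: a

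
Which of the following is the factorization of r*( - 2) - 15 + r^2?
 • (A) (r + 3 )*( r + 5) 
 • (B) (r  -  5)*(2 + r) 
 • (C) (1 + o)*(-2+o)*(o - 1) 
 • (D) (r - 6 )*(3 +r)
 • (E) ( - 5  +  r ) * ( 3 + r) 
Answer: E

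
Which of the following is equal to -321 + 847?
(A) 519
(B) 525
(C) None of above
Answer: C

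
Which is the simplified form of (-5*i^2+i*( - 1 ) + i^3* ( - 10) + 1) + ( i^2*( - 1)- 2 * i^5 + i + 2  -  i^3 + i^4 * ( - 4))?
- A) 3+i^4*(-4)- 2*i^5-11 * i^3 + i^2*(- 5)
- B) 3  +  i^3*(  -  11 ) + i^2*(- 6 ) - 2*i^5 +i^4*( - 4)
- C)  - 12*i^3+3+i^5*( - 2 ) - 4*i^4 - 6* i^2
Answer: B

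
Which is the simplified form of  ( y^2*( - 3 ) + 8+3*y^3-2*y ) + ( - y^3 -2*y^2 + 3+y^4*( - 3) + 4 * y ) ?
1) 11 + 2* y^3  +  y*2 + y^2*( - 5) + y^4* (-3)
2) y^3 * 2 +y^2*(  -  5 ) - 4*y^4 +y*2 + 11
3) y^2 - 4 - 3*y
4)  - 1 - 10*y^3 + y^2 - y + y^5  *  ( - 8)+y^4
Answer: 1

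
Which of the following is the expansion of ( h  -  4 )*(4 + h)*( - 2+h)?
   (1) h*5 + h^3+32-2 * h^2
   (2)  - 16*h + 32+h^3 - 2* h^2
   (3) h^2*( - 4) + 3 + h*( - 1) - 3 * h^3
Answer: 2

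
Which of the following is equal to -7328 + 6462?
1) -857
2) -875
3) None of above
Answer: 3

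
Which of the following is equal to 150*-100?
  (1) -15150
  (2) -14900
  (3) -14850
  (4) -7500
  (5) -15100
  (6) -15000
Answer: 6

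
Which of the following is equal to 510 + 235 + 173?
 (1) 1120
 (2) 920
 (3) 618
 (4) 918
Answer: 4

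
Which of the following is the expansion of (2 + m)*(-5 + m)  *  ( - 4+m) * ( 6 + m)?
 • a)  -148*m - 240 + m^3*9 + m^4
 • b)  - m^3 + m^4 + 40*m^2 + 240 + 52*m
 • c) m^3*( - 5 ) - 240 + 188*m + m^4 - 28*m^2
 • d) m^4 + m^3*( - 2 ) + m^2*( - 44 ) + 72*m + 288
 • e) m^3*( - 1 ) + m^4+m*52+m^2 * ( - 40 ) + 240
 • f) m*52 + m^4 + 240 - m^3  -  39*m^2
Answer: e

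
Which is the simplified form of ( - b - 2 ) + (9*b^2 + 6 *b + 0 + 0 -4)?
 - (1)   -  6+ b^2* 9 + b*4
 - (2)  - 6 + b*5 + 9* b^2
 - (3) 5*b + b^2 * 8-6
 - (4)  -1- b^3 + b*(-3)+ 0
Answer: 2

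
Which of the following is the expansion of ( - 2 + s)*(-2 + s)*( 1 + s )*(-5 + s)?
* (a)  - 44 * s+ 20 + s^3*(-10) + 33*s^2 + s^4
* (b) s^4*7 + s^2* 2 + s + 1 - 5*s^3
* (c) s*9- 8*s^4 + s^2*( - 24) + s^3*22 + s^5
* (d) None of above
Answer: d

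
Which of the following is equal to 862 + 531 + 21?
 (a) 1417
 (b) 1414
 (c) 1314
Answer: b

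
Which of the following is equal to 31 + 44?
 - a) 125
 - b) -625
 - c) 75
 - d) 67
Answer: c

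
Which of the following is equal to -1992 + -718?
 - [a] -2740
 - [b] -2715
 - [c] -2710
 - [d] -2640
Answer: c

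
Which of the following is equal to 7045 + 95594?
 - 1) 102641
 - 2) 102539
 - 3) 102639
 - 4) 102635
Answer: 3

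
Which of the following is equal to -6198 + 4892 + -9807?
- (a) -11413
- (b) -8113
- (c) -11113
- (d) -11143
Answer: c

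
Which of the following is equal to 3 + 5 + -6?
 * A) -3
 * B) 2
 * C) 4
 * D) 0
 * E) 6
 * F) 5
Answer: B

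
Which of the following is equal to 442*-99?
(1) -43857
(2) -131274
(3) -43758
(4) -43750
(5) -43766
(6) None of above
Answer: 3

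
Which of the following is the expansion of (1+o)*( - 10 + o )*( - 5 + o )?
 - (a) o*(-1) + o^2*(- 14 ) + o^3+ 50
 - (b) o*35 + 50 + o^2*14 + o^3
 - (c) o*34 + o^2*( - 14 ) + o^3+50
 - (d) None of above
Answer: d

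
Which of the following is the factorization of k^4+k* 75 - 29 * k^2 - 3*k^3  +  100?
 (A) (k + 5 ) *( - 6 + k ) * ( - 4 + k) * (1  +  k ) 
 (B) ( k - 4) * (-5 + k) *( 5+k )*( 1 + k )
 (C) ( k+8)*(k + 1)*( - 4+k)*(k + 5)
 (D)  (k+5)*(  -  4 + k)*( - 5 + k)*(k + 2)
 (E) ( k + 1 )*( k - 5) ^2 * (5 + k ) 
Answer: B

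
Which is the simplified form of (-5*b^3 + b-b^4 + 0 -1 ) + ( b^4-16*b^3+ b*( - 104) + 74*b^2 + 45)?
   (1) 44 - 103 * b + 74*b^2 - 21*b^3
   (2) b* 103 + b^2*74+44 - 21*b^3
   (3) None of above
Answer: 1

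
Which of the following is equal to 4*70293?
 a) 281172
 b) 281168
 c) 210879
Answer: a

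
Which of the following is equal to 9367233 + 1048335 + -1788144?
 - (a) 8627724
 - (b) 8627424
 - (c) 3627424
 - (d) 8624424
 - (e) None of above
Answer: b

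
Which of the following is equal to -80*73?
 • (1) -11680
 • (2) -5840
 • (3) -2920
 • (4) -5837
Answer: 2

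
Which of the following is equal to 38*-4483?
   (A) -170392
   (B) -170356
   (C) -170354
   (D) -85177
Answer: C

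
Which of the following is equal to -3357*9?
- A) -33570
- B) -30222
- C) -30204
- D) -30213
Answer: D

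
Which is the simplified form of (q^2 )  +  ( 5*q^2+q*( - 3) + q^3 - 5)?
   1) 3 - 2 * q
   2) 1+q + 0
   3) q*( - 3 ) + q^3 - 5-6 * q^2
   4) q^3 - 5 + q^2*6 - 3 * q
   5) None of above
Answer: 4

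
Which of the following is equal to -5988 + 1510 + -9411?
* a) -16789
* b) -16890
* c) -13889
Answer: c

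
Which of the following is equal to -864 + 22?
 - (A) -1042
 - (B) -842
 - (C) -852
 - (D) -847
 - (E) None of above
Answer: B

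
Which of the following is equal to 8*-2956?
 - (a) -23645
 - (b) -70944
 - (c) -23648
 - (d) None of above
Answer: c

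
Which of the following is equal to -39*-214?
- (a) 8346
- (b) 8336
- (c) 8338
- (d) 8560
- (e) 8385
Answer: a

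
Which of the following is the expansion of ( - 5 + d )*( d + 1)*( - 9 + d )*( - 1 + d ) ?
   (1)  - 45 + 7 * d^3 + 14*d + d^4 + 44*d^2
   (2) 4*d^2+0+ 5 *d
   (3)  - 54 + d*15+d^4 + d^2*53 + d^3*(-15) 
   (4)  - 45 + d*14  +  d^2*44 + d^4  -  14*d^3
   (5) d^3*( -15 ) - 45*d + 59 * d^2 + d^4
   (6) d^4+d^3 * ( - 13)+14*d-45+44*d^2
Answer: 4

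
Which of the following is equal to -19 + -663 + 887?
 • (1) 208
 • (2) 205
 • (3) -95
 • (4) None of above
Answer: 2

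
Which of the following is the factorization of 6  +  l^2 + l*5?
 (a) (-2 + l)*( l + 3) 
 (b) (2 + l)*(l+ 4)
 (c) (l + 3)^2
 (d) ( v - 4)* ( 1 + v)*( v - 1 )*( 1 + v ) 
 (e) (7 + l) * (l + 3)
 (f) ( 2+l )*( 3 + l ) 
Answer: f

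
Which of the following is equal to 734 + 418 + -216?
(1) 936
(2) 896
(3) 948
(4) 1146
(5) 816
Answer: 1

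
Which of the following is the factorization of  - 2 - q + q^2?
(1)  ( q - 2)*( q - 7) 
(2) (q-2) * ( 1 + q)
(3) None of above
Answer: 2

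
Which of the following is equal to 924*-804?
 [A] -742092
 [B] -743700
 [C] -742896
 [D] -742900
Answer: C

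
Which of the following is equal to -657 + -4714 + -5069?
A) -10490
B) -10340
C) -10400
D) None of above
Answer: D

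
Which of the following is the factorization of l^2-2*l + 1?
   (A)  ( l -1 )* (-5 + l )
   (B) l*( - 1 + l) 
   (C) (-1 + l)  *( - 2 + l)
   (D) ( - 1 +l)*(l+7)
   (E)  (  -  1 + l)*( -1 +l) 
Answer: E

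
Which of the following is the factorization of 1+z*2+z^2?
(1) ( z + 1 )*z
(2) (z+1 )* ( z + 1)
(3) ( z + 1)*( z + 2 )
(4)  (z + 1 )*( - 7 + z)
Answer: 2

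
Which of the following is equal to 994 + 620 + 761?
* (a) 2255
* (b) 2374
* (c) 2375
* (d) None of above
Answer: c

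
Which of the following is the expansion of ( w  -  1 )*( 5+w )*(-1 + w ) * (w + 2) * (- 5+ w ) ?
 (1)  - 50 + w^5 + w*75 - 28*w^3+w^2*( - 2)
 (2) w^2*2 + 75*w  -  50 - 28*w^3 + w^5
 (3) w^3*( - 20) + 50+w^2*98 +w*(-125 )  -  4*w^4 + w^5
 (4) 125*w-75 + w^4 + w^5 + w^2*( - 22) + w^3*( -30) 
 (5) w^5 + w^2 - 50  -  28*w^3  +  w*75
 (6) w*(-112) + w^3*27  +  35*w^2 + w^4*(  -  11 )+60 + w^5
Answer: 2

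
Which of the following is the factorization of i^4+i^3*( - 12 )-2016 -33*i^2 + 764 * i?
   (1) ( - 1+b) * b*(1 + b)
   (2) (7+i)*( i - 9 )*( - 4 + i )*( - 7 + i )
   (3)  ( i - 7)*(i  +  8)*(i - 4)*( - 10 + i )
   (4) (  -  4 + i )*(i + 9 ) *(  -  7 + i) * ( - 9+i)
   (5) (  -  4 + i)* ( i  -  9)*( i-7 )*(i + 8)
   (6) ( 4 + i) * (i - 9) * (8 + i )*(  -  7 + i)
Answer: 5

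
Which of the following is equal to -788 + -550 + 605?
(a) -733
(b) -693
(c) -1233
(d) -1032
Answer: a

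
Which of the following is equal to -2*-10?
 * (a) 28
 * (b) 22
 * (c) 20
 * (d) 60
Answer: c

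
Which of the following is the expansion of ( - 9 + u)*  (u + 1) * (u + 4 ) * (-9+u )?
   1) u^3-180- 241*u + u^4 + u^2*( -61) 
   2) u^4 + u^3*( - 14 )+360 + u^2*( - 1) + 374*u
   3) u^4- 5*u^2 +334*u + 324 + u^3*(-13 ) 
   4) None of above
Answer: 4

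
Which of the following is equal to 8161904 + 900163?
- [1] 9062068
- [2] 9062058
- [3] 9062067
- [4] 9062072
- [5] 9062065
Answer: 3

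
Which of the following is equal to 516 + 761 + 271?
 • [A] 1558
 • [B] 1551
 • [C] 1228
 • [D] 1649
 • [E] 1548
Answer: E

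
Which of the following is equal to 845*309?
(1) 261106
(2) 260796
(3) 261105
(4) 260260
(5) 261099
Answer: 3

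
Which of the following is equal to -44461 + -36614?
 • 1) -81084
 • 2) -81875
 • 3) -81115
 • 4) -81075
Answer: 4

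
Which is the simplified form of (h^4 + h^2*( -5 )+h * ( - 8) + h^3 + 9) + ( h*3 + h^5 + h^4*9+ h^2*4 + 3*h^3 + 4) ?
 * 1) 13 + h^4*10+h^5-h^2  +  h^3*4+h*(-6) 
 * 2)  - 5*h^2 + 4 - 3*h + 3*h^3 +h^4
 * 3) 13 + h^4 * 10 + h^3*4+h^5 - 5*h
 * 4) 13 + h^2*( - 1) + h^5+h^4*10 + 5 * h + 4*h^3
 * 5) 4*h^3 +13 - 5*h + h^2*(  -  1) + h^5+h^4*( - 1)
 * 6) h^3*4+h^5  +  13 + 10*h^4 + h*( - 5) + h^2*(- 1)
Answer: 6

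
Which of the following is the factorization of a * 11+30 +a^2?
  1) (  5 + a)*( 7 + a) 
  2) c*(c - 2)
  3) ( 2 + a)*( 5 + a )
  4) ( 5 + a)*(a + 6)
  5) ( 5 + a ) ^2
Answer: 4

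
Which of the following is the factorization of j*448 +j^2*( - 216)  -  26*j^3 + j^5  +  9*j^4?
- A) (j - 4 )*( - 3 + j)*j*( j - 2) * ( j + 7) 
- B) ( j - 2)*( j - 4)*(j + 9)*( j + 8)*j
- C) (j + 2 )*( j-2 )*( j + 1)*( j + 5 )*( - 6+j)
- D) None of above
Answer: D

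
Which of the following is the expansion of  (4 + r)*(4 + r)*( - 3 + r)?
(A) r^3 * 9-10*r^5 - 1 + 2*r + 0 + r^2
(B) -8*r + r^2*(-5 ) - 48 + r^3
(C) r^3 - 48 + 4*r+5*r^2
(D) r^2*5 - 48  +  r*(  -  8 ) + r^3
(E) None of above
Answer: D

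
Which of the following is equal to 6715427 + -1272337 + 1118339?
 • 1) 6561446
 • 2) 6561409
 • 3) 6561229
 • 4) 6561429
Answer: 4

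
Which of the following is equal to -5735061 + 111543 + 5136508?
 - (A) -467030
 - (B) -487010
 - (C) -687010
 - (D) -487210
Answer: B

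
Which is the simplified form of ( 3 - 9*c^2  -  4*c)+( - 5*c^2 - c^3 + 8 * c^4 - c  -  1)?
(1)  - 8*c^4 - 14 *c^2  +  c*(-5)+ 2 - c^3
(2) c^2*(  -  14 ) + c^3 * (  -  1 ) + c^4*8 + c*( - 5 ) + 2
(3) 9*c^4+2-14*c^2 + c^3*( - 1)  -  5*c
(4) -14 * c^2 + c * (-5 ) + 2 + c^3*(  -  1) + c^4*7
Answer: 2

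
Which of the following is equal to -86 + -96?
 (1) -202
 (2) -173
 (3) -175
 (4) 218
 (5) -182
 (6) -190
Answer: 5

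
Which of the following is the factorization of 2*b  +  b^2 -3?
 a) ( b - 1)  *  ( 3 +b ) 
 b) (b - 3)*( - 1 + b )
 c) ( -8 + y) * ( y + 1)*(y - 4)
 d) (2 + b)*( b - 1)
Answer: a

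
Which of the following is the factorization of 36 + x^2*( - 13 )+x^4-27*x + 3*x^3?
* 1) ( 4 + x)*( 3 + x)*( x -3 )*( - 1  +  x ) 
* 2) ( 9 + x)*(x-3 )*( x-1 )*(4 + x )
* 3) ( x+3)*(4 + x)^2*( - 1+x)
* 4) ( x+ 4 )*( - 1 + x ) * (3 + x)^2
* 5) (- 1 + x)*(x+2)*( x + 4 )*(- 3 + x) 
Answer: 1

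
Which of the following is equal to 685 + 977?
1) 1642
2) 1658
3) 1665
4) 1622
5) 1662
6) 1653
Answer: 5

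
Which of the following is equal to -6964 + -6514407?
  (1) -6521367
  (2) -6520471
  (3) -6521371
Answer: 3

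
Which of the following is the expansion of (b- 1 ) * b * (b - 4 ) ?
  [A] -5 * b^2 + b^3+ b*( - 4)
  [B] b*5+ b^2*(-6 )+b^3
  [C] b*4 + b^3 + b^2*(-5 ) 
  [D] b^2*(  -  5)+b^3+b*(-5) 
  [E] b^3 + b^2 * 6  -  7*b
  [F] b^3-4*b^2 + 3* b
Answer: C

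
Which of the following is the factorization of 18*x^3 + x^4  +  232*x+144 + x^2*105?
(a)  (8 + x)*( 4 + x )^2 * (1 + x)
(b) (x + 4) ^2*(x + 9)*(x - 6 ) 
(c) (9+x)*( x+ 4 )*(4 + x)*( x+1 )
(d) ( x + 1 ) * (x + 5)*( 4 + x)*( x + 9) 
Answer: c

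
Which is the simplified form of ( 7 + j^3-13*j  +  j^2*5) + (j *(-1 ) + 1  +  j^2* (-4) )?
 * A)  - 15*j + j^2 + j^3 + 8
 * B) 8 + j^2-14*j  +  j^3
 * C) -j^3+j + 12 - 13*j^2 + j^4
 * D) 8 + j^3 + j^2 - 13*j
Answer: B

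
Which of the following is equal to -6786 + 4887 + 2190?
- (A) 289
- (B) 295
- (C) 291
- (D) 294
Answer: C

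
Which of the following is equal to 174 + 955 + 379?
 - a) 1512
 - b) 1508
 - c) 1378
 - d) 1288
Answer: b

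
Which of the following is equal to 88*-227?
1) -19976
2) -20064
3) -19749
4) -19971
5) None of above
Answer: 1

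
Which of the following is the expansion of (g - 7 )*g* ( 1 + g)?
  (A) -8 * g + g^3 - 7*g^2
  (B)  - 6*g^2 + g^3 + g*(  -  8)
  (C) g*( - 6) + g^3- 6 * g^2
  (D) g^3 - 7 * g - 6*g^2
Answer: D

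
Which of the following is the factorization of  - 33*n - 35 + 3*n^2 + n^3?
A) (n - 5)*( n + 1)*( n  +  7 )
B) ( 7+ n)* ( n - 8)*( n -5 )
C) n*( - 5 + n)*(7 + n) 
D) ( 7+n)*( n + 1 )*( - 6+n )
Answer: A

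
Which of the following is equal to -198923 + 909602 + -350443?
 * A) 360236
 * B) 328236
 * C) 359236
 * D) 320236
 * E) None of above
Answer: A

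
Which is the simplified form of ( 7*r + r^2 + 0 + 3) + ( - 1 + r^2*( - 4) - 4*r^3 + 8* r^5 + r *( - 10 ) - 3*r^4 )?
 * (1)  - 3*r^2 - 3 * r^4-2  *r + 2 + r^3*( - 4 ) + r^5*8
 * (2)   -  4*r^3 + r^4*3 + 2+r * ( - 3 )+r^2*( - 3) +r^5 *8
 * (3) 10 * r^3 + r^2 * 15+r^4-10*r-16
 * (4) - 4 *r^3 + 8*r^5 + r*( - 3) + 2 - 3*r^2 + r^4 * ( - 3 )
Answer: 4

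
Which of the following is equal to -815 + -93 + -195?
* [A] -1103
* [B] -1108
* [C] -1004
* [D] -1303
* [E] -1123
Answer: A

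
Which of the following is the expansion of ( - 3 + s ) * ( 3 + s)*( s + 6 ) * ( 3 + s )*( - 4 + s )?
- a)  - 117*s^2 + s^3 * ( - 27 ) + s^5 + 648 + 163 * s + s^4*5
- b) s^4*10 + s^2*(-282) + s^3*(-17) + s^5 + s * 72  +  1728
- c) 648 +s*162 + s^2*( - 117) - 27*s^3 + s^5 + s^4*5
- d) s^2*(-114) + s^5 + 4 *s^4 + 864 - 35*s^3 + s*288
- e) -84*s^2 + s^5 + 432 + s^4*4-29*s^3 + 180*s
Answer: c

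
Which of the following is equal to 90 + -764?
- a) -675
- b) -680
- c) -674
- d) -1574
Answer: c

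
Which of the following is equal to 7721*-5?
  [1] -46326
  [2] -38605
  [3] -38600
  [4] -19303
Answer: 2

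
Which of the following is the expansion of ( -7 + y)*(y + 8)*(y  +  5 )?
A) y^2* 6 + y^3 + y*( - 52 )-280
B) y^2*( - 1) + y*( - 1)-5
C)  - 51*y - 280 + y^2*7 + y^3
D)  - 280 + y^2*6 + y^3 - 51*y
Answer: D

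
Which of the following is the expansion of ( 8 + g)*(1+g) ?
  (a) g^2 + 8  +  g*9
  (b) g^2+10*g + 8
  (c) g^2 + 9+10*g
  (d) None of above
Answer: a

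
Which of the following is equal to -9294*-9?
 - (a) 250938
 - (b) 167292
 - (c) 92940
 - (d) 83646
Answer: d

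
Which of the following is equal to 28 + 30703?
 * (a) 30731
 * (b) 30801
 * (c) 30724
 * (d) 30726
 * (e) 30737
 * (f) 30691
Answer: a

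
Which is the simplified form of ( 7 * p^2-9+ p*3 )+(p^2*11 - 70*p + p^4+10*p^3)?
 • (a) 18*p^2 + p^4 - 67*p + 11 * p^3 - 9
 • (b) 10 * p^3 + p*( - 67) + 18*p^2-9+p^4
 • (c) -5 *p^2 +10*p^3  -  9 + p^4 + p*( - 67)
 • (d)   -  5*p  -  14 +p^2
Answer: b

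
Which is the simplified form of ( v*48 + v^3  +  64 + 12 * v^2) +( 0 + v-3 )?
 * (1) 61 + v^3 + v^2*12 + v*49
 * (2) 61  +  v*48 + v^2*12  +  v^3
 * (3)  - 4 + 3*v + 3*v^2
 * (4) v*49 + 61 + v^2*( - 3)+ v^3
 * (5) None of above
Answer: 1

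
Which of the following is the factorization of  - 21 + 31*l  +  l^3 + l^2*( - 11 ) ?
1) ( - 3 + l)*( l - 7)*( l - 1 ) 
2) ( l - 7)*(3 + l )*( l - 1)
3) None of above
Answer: 1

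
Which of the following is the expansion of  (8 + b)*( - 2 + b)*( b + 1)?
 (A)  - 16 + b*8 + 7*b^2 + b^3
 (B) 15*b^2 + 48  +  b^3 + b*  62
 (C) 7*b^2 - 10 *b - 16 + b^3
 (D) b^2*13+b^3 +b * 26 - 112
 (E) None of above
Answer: C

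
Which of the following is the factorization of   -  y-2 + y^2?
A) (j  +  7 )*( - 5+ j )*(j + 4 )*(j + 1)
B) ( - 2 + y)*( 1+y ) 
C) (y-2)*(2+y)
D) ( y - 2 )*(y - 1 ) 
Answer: B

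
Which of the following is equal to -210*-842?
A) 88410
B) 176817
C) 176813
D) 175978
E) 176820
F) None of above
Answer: E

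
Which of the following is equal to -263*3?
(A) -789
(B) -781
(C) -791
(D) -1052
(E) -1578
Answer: A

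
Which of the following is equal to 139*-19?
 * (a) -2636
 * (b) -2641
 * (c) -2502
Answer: b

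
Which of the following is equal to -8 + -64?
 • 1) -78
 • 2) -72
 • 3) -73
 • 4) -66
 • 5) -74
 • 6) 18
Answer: 2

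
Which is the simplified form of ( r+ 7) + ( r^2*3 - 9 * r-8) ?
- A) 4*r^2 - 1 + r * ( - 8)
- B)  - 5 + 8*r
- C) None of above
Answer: C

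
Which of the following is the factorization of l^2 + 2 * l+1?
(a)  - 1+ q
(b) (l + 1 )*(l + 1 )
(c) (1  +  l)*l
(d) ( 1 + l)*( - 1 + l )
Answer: b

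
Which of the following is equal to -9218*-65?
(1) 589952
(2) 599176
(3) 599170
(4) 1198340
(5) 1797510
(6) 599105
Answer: 3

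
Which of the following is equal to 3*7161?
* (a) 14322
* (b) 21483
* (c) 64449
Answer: b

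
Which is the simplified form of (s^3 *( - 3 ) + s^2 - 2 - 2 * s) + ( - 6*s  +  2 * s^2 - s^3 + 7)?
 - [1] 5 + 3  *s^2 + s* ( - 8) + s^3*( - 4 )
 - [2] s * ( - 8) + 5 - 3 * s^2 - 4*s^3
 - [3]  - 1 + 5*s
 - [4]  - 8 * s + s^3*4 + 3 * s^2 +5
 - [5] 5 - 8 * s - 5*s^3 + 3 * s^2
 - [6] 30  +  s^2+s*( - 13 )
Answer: 1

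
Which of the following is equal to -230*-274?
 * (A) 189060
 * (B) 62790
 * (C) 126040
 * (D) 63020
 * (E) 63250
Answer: D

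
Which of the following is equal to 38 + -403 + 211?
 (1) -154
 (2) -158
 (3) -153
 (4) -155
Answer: 1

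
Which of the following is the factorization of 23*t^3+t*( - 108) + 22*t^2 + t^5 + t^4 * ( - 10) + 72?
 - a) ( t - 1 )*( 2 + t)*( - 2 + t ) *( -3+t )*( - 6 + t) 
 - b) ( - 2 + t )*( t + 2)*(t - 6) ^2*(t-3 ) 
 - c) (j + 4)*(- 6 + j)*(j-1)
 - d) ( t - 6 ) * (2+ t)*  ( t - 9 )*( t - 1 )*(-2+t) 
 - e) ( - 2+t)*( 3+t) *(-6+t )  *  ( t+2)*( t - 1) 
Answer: a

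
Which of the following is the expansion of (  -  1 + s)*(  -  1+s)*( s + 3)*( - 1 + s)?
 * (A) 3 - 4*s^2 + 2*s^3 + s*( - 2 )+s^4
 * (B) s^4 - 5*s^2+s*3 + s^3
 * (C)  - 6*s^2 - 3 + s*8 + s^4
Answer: C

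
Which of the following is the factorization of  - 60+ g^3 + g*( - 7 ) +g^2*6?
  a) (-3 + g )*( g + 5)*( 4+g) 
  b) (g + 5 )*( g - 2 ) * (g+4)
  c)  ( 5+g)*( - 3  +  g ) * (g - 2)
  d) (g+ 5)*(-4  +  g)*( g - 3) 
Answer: a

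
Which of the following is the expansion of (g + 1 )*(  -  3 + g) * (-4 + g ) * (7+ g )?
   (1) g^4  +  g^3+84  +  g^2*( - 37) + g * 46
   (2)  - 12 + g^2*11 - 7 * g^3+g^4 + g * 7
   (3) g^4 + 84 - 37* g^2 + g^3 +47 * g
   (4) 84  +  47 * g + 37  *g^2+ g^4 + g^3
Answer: 3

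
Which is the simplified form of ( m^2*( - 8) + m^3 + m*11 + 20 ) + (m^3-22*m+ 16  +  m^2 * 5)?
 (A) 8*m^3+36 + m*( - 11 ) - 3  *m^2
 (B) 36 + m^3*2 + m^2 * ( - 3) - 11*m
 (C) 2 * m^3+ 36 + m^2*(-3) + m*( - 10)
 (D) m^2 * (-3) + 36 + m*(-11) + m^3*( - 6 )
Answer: B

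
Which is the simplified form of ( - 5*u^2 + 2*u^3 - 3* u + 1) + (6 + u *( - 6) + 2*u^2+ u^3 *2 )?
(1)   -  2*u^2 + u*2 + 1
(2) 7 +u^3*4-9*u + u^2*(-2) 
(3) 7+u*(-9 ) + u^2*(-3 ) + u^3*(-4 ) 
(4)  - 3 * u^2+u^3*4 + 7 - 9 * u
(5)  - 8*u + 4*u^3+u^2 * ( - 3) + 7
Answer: 4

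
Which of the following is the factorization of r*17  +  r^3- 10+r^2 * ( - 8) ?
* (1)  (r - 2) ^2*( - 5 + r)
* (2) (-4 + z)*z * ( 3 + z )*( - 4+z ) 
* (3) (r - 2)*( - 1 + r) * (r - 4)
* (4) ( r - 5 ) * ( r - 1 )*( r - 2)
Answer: 4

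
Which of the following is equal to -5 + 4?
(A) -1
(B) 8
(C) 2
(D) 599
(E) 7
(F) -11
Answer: A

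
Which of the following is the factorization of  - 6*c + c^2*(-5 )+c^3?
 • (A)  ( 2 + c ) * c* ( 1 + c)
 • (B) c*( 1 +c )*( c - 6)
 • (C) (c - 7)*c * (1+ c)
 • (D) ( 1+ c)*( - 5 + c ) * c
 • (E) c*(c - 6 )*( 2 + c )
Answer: B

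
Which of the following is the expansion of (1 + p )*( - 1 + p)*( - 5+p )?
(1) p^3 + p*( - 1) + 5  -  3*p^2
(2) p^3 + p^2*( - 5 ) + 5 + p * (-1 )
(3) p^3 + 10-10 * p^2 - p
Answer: 2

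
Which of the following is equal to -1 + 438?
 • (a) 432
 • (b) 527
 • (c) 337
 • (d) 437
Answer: d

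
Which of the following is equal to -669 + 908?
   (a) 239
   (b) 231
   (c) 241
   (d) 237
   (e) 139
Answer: a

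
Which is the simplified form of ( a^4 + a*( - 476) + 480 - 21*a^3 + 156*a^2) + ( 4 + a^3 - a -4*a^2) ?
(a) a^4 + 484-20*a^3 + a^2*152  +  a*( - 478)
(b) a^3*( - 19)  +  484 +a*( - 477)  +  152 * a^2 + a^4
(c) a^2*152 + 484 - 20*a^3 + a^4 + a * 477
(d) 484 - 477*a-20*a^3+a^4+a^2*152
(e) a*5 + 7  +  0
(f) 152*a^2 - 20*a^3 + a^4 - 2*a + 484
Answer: d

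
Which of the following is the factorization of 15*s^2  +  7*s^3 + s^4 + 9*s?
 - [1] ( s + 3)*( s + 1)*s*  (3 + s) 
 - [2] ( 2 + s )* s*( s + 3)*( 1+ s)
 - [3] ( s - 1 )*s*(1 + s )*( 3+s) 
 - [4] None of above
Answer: 1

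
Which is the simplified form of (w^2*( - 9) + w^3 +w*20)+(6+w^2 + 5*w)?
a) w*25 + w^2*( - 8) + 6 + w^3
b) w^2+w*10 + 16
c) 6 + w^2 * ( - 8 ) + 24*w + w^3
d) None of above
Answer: a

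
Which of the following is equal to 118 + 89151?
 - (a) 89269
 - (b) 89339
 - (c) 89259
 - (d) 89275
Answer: a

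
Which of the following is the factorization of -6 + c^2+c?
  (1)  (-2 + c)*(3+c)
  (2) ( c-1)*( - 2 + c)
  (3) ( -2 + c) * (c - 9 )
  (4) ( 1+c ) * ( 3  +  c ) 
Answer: 1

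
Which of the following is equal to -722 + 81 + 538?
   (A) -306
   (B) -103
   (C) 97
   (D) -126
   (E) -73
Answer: B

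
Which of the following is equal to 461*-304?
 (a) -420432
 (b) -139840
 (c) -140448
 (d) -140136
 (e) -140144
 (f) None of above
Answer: e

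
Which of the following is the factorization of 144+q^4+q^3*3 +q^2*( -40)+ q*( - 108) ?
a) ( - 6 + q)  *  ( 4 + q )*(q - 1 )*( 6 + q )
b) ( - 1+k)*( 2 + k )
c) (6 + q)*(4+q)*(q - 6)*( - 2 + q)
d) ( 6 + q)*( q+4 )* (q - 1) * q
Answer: a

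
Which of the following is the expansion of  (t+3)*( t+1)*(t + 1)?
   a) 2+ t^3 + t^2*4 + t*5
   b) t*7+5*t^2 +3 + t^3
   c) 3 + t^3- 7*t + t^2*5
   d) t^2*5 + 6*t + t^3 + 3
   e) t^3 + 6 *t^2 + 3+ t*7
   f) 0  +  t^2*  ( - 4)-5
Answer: b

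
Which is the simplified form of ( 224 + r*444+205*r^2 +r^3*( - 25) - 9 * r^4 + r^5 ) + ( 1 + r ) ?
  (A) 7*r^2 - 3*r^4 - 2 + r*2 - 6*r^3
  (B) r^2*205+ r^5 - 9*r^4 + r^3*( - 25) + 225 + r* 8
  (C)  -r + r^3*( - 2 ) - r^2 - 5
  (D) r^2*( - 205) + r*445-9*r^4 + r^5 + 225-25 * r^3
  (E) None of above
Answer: E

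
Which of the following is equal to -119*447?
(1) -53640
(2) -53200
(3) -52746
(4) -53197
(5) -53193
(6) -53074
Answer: 5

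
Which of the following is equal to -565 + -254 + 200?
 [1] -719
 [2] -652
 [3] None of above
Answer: 3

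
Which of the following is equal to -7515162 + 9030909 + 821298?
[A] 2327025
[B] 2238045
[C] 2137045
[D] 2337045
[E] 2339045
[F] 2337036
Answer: D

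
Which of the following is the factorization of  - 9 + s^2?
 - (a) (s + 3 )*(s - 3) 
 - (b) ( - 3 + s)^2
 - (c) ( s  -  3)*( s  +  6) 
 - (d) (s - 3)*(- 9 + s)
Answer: a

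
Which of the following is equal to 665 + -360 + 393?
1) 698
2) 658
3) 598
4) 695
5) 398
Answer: 1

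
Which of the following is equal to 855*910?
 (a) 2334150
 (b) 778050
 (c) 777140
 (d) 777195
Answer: b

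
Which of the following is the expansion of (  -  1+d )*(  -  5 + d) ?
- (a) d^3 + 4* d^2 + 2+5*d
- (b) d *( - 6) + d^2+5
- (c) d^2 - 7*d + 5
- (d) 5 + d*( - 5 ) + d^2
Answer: b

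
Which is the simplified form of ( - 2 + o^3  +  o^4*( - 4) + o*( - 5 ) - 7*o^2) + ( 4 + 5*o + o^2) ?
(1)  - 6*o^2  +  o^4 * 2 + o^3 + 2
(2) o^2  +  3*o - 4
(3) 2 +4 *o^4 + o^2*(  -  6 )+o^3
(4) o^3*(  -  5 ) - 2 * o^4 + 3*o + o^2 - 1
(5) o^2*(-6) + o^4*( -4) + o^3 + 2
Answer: 5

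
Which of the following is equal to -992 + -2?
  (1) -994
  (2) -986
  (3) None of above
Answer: 1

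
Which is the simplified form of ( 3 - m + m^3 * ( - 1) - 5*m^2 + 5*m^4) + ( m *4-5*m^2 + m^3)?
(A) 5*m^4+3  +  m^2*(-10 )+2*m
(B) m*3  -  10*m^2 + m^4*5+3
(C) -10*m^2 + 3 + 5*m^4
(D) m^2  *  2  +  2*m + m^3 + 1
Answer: B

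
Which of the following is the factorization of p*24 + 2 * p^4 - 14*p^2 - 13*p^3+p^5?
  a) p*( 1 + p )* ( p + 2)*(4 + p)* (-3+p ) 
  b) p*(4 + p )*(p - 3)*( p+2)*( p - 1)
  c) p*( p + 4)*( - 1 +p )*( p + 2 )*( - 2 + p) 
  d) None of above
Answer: b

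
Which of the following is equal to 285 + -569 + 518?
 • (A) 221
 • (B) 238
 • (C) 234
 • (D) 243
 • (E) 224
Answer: C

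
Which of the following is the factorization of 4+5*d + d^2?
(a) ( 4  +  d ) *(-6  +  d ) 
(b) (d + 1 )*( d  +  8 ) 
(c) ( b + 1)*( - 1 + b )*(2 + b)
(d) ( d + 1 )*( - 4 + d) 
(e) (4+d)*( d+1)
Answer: e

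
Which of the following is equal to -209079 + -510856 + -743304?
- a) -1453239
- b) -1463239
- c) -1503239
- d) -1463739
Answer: b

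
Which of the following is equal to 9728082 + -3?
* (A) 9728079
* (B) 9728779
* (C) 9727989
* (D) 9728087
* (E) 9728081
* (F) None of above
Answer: A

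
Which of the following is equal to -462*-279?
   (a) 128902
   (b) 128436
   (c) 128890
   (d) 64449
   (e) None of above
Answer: e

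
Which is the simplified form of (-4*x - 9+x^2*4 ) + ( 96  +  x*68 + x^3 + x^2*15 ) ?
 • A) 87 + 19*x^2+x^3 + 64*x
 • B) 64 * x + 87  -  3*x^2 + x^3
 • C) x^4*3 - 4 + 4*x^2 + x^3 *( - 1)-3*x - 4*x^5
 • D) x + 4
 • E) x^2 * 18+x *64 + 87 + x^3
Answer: A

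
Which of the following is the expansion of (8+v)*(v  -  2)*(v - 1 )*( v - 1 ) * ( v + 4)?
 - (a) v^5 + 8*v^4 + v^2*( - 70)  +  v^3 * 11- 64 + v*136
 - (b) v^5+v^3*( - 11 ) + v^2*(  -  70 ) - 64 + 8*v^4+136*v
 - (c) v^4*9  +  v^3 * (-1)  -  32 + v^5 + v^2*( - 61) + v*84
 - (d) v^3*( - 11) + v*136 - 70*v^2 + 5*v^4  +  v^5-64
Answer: b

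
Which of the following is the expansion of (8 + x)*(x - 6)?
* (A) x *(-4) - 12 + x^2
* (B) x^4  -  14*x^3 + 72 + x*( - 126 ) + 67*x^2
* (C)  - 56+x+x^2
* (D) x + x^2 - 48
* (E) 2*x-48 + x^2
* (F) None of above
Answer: E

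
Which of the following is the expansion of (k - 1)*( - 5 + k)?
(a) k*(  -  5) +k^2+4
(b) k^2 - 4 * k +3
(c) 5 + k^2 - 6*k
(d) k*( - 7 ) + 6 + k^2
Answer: c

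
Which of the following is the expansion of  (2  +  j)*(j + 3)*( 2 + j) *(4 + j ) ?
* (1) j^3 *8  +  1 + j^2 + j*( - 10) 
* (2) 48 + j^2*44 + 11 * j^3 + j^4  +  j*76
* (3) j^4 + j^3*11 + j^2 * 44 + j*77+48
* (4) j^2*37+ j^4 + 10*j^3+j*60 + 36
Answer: 2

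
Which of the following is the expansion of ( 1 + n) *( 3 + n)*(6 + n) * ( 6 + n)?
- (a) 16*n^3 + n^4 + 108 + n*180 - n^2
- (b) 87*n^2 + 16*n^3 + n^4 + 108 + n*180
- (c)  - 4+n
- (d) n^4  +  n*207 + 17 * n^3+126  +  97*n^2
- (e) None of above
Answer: b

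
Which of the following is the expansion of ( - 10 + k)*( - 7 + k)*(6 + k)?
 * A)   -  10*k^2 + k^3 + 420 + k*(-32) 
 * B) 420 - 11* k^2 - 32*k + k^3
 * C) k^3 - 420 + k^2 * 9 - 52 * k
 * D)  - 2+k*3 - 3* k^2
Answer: B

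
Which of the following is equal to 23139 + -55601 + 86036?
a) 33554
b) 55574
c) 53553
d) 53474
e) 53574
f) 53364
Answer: e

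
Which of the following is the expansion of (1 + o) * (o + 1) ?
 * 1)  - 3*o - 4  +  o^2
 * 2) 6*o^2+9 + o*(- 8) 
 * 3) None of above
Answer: 3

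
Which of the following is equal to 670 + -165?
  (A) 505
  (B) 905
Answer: A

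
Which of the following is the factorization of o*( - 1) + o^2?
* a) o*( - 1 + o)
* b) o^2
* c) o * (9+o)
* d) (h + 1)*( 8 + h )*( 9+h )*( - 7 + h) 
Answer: a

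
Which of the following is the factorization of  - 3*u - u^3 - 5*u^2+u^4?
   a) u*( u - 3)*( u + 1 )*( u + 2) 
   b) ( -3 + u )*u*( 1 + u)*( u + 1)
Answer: b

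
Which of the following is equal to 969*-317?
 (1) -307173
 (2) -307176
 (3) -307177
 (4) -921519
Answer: 1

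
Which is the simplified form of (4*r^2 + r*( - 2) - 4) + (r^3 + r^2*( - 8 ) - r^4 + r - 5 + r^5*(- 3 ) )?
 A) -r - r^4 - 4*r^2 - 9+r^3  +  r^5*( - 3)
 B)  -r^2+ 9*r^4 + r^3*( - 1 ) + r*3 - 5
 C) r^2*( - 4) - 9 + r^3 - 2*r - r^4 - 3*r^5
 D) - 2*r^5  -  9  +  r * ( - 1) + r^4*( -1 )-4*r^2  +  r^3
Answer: A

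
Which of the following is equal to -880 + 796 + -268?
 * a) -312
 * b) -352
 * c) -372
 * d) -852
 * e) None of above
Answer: b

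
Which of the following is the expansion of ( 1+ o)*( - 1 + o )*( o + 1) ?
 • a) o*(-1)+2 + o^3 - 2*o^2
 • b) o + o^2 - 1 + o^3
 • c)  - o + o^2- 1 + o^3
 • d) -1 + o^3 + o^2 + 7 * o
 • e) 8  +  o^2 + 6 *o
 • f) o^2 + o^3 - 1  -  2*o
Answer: c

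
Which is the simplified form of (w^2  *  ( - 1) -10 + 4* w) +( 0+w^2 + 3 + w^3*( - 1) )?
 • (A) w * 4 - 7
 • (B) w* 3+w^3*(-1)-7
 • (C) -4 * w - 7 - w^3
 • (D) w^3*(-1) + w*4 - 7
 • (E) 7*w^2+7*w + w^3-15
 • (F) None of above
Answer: D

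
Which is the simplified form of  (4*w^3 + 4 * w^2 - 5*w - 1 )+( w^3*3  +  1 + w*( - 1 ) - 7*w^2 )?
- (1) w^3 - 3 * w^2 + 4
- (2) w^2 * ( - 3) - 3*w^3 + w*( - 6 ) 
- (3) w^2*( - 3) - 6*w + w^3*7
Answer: 3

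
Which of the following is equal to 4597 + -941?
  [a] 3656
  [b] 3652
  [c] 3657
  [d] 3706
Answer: a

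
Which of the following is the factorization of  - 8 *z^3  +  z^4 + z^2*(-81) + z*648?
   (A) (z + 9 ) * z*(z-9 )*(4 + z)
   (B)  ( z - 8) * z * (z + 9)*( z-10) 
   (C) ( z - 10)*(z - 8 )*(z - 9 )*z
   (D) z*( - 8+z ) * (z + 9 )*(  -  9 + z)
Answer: D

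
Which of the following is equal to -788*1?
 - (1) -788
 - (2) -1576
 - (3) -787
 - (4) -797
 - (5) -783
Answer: 1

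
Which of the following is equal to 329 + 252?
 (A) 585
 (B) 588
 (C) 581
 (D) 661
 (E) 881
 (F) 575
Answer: C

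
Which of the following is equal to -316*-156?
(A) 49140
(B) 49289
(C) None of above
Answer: C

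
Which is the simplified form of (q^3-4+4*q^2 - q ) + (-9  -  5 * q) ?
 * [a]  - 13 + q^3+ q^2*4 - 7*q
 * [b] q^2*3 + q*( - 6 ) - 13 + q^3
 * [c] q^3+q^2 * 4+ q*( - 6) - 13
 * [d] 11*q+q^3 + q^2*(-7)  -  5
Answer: c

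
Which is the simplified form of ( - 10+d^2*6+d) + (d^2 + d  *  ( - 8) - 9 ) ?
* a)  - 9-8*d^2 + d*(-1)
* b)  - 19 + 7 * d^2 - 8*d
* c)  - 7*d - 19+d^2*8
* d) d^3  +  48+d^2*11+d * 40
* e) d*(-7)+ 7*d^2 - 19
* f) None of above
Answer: e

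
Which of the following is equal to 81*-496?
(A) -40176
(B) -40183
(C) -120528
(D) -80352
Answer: A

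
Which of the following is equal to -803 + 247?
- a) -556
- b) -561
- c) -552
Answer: a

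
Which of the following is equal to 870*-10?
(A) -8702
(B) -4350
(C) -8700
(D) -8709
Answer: C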